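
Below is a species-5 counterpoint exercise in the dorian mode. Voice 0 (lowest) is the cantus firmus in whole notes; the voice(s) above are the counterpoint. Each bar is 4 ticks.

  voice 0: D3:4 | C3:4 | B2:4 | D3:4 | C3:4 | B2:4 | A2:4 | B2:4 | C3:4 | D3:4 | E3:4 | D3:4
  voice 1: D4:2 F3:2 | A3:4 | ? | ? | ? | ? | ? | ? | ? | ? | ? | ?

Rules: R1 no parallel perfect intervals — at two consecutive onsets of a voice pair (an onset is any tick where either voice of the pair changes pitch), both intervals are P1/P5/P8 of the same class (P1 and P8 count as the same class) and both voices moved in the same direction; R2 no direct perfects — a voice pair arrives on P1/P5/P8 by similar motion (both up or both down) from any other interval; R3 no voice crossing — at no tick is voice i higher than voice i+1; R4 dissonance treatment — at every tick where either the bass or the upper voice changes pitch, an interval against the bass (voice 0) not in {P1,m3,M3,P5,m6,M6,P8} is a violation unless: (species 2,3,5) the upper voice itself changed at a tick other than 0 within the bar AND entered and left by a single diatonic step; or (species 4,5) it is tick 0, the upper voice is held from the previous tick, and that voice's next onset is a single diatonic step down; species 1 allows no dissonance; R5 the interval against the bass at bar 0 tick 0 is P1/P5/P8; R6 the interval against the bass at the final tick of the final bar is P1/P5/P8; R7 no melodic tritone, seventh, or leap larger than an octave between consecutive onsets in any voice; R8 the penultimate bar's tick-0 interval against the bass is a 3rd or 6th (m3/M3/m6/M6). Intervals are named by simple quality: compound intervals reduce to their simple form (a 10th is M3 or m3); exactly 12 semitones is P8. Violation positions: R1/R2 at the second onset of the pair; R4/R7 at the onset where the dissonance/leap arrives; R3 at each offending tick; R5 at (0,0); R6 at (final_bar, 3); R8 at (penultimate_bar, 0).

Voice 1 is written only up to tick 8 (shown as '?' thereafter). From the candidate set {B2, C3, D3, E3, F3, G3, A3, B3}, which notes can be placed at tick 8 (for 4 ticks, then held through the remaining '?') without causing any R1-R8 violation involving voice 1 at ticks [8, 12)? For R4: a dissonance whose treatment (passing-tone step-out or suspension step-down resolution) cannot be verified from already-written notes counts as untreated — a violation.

B2: violates R2,R7
C3: violates R4
D3: legal
E3: violates R4
F3: violates R4
G3: legal
A3: violates R4
B3: legal

{B3, D3, G3}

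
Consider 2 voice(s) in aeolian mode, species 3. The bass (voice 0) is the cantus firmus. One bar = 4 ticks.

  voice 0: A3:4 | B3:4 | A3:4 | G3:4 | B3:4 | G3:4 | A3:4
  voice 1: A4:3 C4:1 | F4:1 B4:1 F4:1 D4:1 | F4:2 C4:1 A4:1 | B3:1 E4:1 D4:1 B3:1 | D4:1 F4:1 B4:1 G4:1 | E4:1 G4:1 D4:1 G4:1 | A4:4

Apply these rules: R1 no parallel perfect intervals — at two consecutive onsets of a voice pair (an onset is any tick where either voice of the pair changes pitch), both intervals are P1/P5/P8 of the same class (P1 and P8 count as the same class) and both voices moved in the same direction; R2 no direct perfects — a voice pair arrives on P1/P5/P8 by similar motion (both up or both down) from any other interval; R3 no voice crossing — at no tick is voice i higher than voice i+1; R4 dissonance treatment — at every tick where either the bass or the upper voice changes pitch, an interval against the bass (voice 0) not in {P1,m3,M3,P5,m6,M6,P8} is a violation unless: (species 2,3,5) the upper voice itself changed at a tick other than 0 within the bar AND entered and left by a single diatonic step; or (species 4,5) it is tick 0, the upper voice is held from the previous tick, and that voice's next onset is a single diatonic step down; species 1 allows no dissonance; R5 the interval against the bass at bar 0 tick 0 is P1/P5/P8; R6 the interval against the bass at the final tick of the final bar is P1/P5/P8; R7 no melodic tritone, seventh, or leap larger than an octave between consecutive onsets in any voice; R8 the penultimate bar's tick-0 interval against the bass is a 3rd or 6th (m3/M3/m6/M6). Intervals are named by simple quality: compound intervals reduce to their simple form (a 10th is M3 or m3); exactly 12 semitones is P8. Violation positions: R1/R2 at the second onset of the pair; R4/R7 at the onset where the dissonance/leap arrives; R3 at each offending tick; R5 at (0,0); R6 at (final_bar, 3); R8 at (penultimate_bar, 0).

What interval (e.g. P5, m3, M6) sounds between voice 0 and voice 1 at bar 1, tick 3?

m3

voice 0=B3 voice 1=D4 -> m3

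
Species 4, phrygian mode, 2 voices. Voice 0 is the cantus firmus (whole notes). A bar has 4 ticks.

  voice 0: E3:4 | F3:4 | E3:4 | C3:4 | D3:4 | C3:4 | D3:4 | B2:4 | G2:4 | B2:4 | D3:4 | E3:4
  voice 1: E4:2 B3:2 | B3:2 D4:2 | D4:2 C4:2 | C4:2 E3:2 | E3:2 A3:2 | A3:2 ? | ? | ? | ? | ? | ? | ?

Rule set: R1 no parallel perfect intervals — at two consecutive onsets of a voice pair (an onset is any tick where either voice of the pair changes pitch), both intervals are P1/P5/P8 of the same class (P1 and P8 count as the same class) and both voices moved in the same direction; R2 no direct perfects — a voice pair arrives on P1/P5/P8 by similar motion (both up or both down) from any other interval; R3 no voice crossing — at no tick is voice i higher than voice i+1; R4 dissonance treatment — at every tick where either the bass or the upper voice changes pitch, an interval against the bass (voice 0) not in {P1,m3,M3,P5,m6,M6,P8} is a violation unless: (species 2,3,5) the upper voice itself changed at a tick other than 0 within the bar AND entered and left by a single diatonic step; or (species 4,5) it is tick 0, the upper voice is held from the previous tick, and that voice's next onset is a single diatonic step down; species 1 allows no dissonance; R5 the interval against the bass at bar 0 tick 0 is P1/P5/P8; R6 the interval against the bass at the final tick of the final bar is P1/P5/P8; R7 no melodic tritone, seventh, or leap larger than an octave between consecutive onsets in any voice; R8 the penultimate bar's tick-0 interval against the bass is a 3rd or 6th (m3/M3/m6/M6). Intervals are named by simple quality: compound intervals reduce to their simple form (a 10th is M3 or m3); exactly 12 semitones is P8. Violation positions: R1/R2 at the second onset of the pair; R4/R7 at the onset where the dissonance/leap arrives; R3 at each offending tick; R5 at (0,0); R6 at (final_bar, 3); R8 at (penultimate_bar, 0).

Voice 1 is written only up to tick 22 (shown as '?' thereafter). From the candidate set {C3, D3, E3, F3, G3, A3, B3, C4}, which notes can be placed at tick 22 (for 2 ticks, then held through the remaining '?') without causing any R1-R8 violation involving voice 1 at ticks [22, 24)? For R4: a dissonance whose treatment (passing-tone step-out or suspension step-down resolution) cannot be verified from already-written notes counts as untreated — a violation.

C3: legal
D3: violates R4
E3: legal
F3: violates R4
G3: legal
A3: legal
B3: violates R4
C4: legal

{A3, C3, C4, E3, G3}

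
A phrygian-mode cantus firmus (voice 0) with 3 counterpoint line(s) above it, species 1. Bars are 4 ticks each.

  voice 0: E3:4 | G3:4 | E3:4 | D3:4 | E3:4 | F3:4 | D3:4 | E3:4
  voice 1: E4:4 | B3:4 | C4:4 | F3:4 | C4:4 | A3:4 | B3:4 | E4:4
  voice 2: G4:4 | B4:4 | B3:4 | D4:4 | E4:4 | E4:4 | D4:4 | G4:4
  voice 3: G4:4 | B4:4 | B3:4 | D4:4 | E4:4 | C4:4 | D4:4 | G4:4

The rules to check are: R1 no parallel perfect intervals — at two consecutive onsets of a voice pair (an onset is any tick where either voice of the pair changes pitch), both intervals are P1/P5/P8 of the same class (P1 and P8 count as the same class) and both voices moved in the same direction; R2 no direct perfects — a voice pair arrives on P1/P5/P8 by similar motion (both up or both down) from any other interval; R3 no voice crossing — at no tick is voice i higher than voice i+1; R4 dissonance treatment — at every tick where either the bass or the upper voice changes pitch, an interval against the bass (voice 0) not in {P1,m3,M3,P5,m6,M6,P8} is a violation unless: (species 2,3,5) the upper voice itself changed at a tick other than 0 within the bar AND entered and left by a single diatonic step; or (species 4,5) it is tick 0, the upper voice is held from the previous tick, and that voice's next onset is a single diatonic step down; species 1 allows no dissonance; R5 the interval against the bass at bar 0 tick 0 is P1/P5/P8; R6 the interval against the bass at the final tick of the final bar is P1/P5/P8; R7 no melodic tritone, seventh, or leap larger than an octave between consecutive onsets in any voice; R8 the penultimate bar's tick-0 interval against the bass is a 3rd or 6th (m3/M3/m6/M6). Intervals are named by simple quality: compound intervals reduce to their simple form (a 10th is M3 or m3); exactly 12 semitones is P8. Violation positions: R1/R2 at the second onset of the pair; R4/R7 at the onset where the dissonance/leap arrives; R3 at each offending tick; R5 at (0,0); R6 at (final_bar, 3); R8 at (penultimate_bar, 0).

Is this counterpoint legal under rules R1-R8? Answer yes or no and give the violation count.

bar 0: v0=E3 v1=E4 v2=G4 v3=G4 (m3)
bar 1: v0=G3 v1=B3 v2=B4 v3=B4 (M3)
bar 2: v0=E3 v1=C4 v2=B3 v3=B3 (P5)
bar 3: v0=D3 v1=F3 v2=D4 v3=D4 (P8)
bar 4: v0=E3 v1=C4 v2=E4 v3=E4 (P8)
bar 5: v0=F3 v1=A3 v2=E4 v3=C4 (P5)
bar 6: v0=D3 v1=B3 v2=D4 v3=D4 (P8)
bar 7: v0=E3 v1=E4 v2=G4 v3=G4 (m3)
  R5 @ bar0.0: opens on m3
  R5 @ bar0.0: opens on m3
  R1 @ bar1.0: G4/G4 P1 -> B4/B4 P1 similar
  R1 @ bar2.0: B4/B4 P1 -> B3/B3 P1 similar
  R2 @ bar2.0: G3/B4 M3 -> E3/B3 P5 similar
  R2 @ bar2.0: G3/B4 M3 -> E3/B3 P5 similar
  R3 @ bar2.0: C4 above B3
  R3 @ bar2.1: C4 above B3
  R3 @ bar2.2: C4 above B3
  R3 @ bar2.3: C4 above B3
  R1 @ bar3.0: B3/B3 P1 -> D4/D4 P1 similar
  R1 @ bar4.0: D3/D4 P8 -> E3/E4 P8 similar
  R1 @ bar4.0: D3/D4 P8 -> E3/E4 P8 similar
  R1 @ bar4.0: D4/D4 P1 -> E4/E4 P1 similar
  R3 @ bar5.0: E4 above C4
  R4 @ bar5.0: F3/E4 M7 untreated
  R3 @ bar5.1: E4 above C4
  R3 @ bar5.2: E4 above C4
  R3 @ bar5.3: E4 above C4
  R2 @ bar6.0: F3/E4 M7 -> D3/D4 P8 similar
  R8 @ bar6.0: penult P8 not 3rd/6th
  R8 @ bar6.0: penult P8 not 3rd/6th
  R1 @ bar7.0: D4/D4 P1 -> G4/G4 P1 similar
  R2 @ bar7.0: D3/B3 M6 -> E3/E4 P8 similar
  R6 @ bar7.3: closes on m3
  R6 @ bar7.3: closes on m3

No (26 violations)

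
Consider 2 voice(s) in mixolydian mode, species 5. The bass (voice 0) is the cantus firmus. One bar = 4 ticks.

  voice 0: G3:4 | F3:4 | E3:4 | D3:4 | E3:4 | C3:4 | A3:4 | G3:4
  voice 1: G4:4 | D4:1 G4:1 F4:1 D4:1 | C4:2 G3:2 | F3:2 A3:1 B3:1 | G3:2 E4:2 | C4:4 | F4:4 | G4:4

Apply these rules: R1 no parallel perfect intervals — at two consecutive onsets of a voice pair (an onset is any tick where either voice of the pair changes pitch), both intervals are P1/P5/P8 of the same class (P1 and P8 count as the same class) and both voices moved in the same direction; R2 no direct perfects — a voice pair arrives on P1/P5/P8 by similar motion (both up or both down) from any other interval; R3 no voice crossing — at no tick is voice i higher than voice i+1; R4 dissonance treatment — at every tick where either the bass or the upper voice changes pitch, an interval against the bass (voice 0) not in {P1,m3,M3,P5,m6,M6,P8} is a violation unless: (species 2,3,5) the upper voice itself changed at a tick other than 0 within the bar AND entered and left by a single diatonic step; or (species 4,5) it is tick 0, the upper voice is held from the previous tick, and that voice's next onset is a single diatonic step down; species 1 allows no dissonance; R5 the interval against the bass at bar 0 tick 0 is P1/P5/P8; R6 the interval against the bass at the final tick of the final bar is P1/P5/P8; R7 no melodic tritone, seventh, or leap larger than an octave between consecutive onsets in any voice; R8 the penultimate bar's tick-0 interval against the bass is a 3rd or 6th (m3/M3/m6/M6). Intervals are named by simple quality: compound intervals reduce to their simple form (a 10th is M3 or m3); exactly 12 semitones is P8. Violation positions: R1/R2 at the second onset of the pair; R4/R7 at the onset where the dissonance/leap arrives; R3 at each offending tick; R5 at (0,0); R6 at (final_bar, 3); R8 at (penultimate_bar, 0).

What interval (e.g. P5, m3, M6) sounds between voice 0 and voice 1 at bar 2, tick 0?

voice 0=E3 voice 1=C4 -> m6

m6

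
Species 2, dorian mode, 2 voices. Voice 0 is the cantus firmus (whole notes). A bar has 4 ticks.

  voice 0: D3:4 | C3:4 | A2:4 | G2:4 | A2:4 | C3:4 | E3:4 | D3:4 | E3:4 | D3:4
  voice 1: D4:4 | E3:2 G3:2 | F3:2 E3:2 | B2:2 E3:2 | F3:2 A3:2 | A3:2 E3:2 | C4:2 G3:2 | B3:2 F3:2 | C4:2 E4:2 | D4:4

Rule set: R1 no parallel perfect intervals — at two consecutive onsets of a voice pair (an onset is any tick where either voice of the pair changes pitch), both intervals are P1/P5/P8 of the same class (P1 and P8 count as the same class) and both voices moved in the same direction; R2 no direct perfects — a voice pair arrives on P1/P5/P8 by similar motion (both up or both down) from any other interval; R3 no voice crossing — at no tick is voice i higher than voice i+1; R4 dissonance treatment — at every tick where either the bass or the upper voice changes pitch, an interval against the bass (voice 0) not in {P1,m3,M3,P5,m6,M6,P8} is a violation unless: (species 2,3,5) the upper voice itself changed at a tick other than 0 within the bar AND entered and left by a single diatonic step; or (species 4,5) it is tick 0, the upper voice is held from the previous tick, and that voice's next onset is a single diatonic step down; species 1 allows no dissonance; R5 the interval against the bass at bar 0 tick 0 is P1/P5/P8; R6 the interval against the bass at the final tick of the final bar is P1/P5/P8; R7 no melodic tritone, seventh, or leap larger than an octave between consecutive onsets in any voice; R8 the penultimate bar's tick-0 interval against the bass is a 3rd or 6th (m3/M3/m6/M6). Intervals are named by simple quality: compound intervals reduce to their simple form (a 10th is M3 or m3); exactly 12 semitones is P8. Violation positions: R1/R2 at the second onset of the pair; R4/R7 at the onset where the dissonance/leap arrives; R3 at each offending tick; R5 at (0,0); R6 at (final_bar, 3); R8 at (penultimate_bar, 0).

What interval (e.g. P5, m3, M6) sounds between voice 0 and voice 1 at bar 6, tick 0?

m6

voice 0=E3 voice 1=C4 -> m6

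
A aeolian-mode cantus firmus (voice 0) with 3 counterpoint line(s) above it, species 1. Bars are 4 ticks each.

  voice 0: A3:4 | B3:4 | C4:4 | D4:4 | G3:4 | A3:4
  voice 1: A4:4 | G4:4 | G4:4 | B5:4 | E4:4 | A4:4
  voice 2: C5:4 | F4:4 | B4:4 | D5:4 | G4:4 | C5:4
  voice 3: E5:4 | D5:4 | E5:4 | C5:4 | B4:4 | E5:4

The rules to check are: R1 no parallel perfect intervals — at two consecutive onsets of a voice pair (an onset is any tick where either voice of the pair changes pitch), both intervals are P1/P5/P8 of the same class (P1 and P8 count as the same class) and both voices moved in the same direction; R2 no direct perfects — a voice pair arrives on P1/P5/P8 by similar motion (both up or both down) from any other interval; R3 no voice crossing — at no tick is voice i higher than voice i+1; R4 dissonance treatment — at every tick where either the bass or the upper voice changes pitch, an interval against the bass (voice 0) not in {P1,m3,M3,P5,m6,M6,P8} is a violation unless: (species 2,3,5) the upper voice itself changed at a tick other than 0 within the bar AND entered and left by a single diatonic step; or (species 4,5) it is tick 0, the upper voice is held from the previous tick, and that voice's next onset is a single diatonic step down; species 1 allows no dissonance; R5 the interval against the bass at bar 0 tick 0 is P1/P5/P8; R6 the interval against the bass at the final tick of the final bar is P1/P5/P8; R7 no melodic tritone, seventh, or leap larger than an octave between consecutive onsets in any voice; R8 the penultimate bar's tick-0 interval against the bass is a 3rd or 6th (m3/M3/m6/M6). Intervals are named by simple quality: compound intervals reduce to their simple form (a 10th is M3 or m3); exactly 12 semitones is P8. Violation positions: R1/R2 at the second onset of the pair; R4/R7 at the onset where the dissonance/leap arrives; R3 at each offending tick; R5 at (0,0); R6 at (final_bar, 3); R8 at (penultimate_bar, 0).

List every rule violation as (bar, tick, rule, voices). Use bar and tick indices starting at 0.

(0, 0, R5, (0, 2))
(1, 0, R1, (1, 3))
(1, 0, R3, (1, 2))
(1, 0, R4, (0, 2))
(1, 1, R3, (1, 2))
(1, 2, R3, (1, 2))
(1, 3, R3, (1, 2))
(2, 0, R4, (0, 2))
(2, 0, R7, (2,))
(3, 0, R2, (0, 2))
(3, 0, R3, (1, 2))
(3, 0, R3, (2, 3))
(3, 0, R4, (0, 3))
(3, 0, R7, (1,))
(3, 1, R3, (1, 2))
(3, 1, R3, (2, 3))
(3, 2, R3, (1, 2))
(3, 2, R3, (2, 3))
(3, 3, R3, (1, 2))
(3, 3, R3, (2, 3))
(4, 0, R1, (0, 2))
(4, 0, R2, (1, 3))
(4, 0, R7, (1,))
(4, 0, R8, (0, 2))
(5, 0, R1, (1, 3))
(5, 0, R2, (0, 1))
(5, 0, R2, (0, 3))
(5, 3, R6, (0, 2))

bar 0: v0=A3 v1=A4 v2=C5 v3=E5 downbeat P5
bar 1: v0=B3 v1=G4 v2=F4 v3=D5 downbeat m3
bar 2: v0=C4 v1=G4 v2=B4 v3=E5 downbeat M3
bar 3: v0=D4 v1=B5 v2=D5 v3=C5 downbeat m7
bar 4: v0=G3 v1=E4 v2=G4 v3=B4 downbeat M3
bar 5: v0=A3 v1=A4 v2=C5 v3=E5 downbeat P5
  -> R5 @ bar 0 tick 0 v(0, 2): opens on m3
  -> R1 @ bar 1 tick 0 v(1, 3): A4/E5 P5 -> G4/D5 P5 similar
  -> R3 @ bar 1 tick 0 v(1, 2): G4 above F4
  -> R4 @ bar 1 tick 0 v(0, 2): B3/F4 TT untreated
  -> R3 @ bar 1 tick 1 v(1, 2): G4 above F4
  -> R3 @ bar 1 tick 2 v(1, 2): G4 above F4
  -> R3 @ bar 1 tick 3 v(1, 2): G4 above F4
  -> R4 @ bar 2 tick 0 v(0, 2): C4/B4 M7 untreated
  -> R7 @ bar 2 tick 0 v(2,): F4->B4 leap 6st
  -> R2 @ bar 3 tick 0 v(0, 2): C4/B4 M7 -> D4/D5 P8 similar
  -> R3 @ bar 3 tick 0 v(1, 2): B5 above D5
  -> R3 @ bar 3 tick 0 v(2, 3): D5 above C5
  -> R4 @ bar 3 tick 0 v(0, 3): D4/C5 m7 untreated
  -> R7 @ bar 3 tick 0 v(1,): G4->B5 leap 16st
  -> R3 @ bar 3 tick 1 v(1, 2): B5 above D5
  -> R3 @ bar 3 tick 1 v(2, 3): D5 above C5
  -> R3 @ bar 3 tick 2 v(1, 2): B5 above D5
  -> R3 @ bar 3 tick 2 v(2, 3): D5 above C5
  -> R3 @ bar 3 tick 3 v(1, 2): B5 above D5
  -> R3 @ bar 3 tick 3 v(2, 3): D5 above C5
  -> R1 @ bar 4 tick 0 v(0, 2): D4/D5 P8 -> G3/G4 P8 similar
  -> R2 @ bar 4 tick 0 v(1, 3): B5/C5 M7 -> E4/B4 P5 similar
  -> R7 @ bar 4 tick 0 v(1,): B5->E4 leap 19st
  -> R8 @ bar 4 tick 0 v(0, 2): penult P8 not 3rd/6th
  -> R1 @ bar 5 tick 0 v(1, 3): E4/B4 P5 -> A4/E5 P5 similar
  -> R2 @ bar 5 tick 0 v(0, 1): G3/E4 M6 -> A3/A4 P8 similar
  -> R2 @ bar 5 tick 0 v(0, 3): G3/B4 M3 -> A3/E5 P5 similar
  -> R6 @ bar 5 tick 3 v(0, 2): closes on m3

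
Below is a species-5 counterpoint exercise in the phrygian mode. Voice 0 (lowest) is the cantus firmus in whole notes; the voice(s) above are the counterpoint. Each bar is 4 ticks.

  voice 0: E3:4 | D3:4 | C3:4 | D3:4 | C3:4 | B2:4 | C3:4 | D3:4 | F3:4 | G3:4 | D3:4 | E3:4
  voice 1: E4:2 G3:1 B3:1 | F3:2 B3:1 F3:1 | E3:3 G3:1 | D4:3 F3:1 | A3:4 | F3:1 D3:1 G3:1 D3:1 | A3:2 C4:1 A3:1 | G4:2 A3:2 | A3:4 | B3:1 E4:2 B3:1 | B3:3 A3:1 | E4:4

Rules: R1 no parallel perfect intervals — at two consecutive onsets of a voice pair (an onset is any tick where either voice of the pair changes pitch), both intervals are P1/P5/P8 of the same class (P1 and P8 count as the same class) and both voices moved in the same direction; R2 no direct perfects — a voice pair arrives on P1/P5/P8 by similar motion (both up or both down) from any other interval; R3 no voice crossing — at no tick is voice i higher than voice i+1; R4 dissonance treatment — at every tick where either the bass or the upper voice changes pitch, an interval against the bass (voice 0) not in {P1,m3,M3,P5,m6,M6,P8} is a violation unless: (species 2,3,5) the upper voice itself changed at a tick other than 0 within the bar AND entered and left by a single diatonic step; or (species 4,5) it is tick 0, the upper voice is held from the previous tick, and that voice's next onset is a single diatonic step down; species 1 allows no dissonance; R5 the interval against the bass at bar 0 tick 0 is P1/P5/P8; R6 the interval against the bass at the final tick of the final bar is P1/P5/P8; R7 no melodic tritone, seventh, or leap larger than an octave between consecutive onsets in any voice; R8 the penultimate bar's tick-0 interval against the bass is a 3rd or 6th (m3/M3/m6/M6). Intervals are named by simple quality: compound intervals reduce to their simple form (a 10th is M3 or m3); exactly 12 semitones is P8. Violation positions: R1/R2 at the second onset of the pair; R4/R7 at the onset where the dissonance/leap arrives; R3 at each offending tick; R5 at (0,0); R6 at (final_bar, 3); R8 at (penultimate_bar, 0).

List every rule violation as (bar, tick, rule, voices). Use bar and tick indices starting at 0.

bar 0: v0=E3 v1=E4 downbeat P8
bar 1: v0=D3 v1=F3 downbeat m3
bar 2: v0=C3 v1=E3 downbeat M3
bar 3: v0=D3 v1=D4 downbeat P8
bar 4: v0=C3 v1=A3 downbeat M6
bar 5: v0=B2 v1=F3 downbeat TT
bar 6: v0=C3 v1=A3 downbeat M6
bar 7: v0=D3 v1=G4 downbeat P4
bar 8: v0=F3 v1=A3 downbeat M3
bar 9: v0=G3 v1=B3 downbeat M3
bar 10: v0=D3 v1=B3 downbeat M6
bar 11: v0=E3 v1=E4 downbeat P8
  -> R7 @ bar 1 tick 0 v(1,): B3->F3 leap 6st
  -> R7 @ bar 1 tick 2 v(1,): F3->B3 leap 6st
  -> R7 @ bar 1 tick 3 v(1,): B3->F3 leap 6st
  -> R2 @ bar 3 tick 0 v(0, 1): C3/G3 P5 -> D3/D4 P8 similar
  -> R4 @ bar 5 tick 0 v(0, 1): B2/F3 TT untreated
  -> R4 @ bar 7 tick 0 v(0, 1): D3/G4 P4 untreated
  -> R7 @ bar 7 tick 0 v(1,): A3->G4 leap 10st
  -> R7 @ bar 7 tick 2 v(1,): G4->A3 leap 10st
  -> R2 @ bar 11 tick 0 v(0, 1): D3/A3 P5 -> E3/E4 P8 similar

(1, 0, R7, (1,))
(1, 2, R7, (1,))
(1, 3, R7, (1,))
(3, 0, R2, (0, 1))
(5, 0, R4, (0, 1))
(7, 0, R4, (0, 1))
(7, 0, R7, (1,))
(7, 2, R7, (1,))
(11, 0, R2, (0, 1))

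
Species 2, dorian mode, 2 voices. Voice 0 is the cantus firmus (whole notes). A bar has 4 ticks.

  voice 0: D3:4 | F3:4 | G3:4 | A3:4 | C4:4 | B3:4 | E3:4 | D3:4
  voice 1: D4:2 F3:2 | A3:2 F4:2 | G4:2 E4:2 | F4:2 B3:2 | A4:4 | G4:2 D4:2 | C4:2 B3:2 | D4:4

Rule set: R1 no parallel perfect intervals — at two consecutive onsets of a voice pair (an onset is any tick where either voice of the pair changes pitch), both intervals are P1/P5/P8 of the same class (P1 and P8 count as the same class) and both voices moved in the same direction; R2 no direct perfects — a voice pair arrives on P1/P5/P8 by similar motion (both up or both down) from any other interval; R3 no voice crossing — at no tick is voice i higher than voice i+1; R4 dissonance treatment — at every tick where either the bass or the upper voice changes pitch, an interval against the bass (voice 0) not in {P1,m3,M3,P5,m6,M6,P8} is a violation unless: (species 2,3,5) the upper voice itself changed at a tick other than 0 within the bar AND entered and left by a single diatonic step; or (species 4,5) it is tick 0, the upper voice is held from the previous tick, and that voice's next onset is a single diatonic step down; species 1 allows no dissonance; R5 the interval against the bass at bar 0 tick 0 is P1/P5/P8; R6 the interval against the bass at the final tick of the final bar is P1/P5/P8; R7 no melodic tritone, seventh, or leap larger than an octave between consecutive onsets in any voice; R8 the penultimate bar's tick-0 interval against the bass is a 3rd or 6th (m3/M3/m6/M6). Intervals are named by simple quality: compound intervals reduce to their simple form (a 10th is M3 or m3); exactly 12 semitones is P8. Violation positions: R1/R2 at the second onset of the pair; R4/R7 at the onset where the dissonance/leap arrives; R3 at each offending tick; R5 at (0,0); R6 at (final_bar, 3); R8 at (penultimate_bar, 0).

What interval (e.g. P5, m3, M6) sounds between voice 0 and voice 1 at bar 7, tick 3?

P8

voice 0=D3 voice 1=D4 -> P8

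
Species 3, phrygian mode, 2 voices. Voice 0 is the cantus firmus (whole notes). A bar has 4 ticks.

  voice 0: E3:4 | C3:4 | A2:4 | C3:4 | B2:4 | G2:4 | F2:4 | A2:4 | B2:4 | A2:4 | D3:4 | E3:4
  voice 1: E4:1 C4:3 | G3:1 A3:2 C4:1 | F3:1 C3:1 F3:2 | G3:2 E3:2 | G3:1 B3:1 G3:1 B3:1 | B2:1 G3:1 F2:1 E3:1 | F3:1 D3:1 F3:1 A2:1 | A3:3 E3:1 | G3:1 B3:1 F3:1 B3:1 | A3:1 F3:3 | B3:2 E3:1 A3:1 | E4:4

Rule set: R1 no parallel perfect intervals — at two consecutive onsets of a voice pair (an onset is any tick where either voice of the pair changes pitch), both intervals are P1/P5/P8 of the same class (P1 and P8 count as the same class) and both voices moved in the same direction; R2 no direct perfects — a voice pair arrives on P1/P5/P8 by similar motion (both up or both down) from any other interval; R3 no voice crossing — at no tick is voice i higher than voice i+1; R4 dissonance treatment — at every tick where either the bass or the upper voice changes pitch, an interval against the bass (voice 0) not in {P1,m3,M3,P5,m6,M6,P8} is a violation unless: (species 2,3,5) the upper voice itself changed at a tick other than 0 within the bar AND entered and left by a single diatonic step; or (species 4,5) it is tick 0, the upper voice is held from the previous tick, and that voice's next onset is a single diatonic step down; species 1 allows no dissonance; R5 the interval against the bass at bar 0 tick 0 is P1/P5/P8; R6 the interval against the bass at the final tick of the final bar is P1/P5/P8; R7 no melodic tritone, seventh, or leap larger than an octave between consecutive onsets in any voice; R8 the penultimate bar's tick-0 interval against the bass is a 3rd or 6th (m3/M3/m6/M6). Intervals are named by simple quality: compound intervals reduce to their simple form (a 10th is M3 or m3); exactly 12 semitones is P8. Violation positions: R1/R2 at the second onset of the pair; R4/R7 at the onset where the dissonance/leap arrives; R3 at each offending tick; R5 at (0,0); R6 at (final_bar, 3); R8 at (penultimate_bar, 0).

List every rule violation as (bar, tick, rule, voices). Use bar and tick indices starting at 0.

bar 0: v0=E3 v1=E4 downbeat P8
bar 1: v0=C3 v1=G3 downbeat P5
bar 2: v0=A2 v1=F3 downbeat m6
bar 3: v0=C3 v1=G3 downbeat P5
bar 4: v0=B2 v1=G3 downbeat m6
bar 5: v0=G2 v1=B2 downbeat M3
bar 6: v0=F2 v1=F3 downbeat P8
bar 7: v0=A2 v1=A3 downbeat P8
bar 8: v0=B2 v1=G3 downbeat m6
bar 9: v0=A2 v1=A3 downbeat P8
bar 10: v0=D3 v1=B3 downbeat M6
bar 11: v0=E3 v1=E4 downbeat P8
  -> R2 @ bar 1 tick 0 v(0, 1): E3/C4 m6 -> C3/G3 P5 similar
  -> R2 @ bar 3 tick 0 v(0, 1): A2/F3 m6 -> C3/G3 P5 similar
  -> R3 @ bar 5 tick 2 v(0, 1): G2 above F2
  -> R4 @ bar 5 tick 2 v(0, 1): G2/F2 M2 untreated
  -> R7 @ bar 5 tick 2 v(1,): G3->F2 leap 14st
  -> R7 @ bar 5 tick 3 v(1,): F2->E3 leap 11st
  -> R2 @ bar 7 tick 0 v(0, 1): F2/A2 M3 -> A2/A3 P8 similar
  -> R4 @ bar 8 tick 2 v(0, 1): B2/F3 TT untreated
  -> R7 @ bar 8 tick 2 v(1,): B3->F3 leap 6st
  -> R7 @ bar 8 tick 3 v(1,): F3->B3 leap 6st
  -> R1 @ bar 9 tick 0 v(0, 1): B2/B3 P8 -> A2/A3 P8 similar
  -> R7 @ bar 10 tick 0 v(1,): F3->B3 leap 6st
  -> R4 @ bar 10 tick 2 v(0, 1): D3/E3 M2 untreated
  -> R2 @ bar 11 tick 0 v(0, 1): D3/A3 P5 -> E3/E4 P8 similar

(1, 0, R2, (0, 1))
(3, 0, R2, (0, 1))
(5, 2, R3, (0, 1))
(5, 2, R4, (0, 1))
(5, 2, R7, (1,))
(5, 3, R7, (1,))
(7, 0, R2, (0, 1))
(8, 2, R4, (0, 1))
(8, 2, R7, (1,))
(8, 3, R7, (1,))
(9, 0, R1, (0, 1))
(10, 0, R7, (1,))
(10, 2, R4, (0, 1))
(11, 0, R2, (0, 1))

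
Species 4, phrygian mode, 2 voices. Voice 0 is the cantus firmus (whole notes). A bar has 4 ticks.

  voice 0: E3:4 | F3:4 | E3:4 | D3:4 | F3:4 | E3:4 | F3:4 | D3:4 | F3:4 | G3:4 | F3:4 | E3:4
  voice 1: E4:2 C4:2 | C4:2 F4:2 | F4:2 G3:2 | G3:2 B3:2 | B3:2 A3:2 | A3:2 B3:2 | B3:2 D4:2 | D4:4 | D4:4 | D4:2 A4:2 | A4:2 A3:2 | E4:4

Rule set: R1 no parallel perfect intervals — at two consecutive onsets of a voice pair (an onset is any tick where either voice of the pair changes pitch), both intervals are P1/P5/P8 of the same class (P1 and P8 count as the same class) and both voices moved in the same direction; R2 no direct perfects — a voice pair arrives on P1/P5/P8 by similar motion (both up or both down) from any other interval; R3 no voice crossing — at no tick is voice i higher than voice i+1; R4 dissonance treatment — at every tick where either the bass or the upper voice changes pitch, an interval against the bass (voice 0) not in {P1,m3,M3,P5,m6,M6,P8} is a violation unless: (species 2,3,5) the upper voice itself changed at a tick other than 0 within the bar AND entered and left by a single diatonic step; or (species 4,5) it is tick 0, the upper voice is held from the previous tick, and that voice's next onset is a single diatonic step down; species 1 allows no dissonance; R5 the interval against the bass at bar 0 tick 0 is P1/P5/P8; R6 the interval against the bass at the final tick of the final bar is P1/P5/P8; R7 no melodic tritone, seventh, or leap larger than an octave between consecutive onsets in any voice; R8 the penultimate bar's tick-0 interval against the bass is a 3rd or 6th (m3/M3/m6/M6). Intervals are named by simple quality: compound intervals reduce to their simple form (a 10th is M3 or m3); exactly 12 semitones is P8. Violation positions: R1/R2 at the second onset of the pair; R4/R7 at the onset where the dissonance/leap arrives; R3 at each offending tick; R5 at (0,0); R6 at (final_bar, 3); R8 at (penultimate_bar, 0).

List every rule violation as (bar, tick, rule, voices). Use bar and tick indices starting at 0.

bar 0: v0=E3 v1=E4 downbeat P8
bar 1: v0=F3 v1=C4 downbeat P5
bar 2: v0=E3 v1=F4 downbeat m2
bar 3: v0=D3 v1=G3 downbeat P4
bar 4: v0=F3 v1=B3 downbeat TT
bar 5: v0=E3 v1=A3 downbeat P4
bar 6: v0=F3 v1=B3 downbeat TT
bar 7: v0=D3 v1=D4 downbeat P8
bar 8: v0=F3 v1=D4 downbeat M6
bar 9: v0=G3 v1=D4 downbeat P5
bar 10: v0=F3 v1=A4 downbeat M3
bar 11: v0=E3 v1=E4 downbeat P8
  -> R4 @ bar 2 tick 0 v(0, 1): E3/F4 m2 untreated
  -> R7 @ bar 2 tick 2 v(1,): F4->G3 leap 10st
  -> R4 @ bar 3 tick 0 v(0, 1): D3/G3 P4 untreated
  -> R4 @ bar 5 tick 0 v(0, 1): E3/A3 P4 untreated
  -> R4 @ bar 6 tick 0 v(0, 1): F3/B3 TT untreated
  -> R4 @ bar 9 tick 2 v(0, 1): G3/A4 M2 untreated

(2, 0, R4, (0, 1))
(2, 2, R7, (1,))
(3, 0, R4, (0, 1))
(5, 0, R4, (0, 1))
(6, 0, R4, (0, 1))
(9, 2, R4, (0, 1))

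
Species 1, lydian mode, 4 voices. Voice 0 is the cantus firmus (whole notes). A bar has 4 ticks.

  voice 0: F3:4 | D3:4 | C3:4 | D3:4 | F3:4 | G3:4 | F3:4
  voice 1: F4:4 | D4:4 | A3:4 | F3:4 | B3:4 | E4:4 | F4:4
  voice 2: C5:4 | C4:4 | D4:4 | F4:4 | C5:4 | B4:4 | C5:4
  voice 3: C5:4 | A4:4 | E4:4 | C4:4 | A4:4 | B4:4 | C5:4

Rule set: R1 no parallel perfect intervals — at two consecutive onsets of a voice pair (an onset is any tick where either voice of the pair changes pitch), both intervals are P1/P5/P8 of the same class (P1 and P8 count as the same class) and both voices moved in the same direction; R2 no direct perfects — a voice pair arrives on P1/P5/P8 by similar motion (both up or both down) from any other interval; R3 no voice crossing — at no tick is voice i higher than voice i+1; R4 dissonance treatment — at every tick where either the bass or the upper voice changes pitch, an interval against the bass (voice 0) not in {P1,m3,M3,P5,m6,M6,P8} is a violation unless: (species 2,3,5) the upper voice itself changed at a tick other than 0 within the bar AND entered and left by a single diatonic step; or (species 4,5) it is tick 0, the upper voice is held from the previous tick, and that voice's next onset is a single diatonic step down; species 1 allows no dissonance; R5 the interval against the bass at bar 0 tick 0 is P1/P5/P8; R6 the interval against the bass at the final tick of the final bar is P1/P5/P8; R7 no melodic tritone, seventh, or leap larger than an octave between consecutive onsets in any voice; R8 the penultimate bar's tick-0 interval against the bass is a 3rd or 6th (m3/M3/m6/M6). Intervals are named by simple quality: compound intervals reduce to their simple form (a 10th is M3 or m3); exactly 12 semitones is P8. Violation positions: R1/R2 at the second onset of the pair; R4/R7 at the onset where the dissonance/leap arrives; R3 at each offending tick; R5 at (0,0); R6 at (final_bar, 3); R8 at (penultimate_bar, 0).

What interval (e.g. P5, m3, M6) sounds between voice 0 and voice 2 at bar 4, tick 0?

P5

voice 0=F3 voice 2=C5 -> P5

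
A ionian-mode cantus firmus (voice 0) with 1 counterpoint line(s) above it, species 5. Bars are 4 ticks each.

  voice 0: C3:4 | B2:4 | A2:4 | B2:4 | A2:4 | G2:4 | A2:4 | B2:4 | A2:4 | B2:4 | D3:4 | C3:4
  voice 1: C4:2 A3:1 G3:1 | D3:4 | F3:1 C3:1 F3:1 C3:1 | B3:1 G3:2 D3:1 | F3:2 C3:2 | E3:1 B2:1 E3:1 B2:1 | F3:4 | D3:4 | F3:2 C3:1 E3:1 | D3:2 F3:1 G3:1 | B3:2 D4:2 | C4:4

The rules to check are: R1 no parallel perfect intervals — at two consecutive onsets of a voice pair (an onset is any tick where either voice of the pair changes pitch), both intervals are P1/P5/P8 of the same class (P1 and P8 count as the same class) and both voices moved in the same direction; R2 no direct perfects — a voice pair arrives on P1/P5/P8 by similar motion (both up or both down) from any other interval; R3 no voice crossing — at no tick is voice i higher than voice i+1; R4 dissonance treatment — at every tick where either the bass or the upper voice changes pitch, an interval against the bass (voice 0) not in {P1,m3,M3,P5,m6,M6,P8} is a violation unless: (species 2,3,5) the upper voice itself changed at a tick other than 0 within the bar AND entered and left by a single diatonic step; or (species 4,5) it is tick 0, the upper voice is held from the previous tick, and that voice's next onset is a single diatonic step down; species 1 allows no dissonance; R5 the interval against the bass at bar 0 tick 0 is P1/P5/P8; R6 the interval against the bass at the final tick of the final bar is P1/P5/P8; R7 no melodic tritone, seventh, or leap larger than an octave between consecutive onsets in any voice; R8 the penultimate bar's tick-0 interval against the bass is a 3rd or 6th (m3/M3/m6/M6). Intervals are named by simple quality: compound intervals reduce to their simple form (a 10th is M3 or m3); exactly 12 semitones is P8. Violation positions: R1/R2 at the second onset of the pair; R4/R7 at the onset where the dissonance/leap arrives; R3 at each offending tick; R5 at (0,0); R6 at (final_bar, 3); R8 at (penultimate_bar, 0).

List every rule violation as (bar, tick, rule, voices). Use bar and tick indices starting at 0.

bar 0: v0=C3 v1=C4 downbeat P8
bar 1: v0=B2 v1=D3 downbeat m3
bar 2: v0=A2 v1=F3 downbeat m6
bar 3: v0=B2 v1=B3 downbeat P8
bar 4: v0=A2 v1=F3 downbeat m6
bar 5: v0=G2 v1=E3 downbeat M6
bar 6: v0=A2 v1=F3 downbeat m6
bar 7: v0=B2 v1=D3 downbeat m3
bar 8: v0=A2 v1=F3 downbeat m6
bar 9: v0=B2 v1=D3 downbeat m3
bar 10: v0=D3 v1=B3 downbeat M6
bar 11: v0=C3 v1=C4 downbeat P8
  -> R2 @ bar 3 tick 0 v(0, 1): A2/C3 m3 -> B2/B3 P8 similar
  -> R7 @ bar 3 tick 0 v(1,): C3->B3 leap 11st
  -> R7 @ bar 6 tick 0 v(1,): B2->F3 leap 6st
  -> R4 @ bar 9 tick 2 v(0, 1): B2/F3 TT untreated
  -> R1 @ bar 11 tick 0 v(0, 1): D3/D4 P8 -> C3/C4 P8 similar

(3, 0, R2, (0, 1))
(3, 0, R7, (1,))
(6, 0, R7, (1,))
(9, 2, R4, (0, 1))
(11, 0, R1, (0, 1))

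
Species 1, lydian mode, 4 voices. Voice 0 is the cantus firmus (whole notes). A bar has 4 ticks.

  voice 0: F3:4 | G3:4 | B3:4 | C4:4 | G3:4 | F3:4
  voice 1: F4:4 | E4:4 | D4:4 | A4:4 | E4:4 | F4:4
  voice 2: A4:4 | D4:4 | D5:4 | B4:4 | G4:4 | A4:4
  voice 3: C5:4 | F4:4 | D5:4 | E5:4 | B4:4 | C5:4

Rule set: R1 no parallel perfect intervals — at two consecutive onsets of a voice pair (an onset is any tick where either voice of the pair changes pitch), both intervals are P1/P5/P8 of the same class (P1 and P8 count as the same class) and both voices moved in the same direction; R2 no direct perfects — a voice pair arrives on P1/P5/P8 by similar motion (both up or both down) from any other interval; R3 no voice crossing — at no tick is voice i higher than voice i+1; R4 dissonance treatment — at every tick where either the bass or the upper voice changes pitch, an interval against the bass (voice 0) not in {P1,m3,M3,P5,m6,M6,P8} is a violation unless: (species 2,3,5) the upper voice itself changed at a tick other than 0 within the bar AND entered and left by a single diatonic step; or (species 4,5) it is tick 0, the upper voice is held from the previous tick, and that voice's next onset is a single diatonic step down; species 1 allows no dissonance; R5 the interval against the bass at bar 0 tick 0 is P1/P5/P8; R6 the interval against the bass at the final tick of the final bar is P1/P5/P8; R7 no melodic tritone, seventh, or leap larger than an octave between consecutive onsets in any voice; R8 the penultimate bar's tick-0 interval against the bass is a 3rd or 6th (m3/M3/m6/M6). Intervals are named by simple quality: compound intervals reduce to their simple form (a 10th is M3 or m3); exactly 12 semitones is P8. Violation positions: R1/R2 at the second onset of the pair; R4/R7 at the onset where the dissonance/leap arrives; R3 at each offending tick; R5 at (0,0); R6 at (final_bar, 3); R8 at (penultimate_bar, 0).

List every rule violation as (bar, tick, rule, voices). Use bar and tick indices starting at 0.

bar 0: v0=F3 v1=F4 v2=A4 v3=C5 downbeat P5
bar 1: v0=G3 v1=E4 v2=D4 v3=F4 downbeat m7
bar 2: v0=B3 v1=D4 v2=D5 v3=D5 downbeat m3
bar 3: v0=C4 v1=A4 v2=B4 v3=E5 downbeat M3
bar 4: v0=G3 v1=E4 v2=G4 v3=B4 downbeat M3
bar 5: v0=F3 v1=F4 v2=A4 v3=C5 downbeat P5
  -> R5 @ bar 0 tick 0 v(0, 2): opens on M3
  -> R3 @ bar 1 tick 0 v(1, 2): E4 above D4
  -> R4 @ bar 1 tick 0 v(0, 3): G3/F4 m7 untreated
  -> R3 @ bar 1 tick 1 v(1, 2): E4 above D4
  -> R3 @ bar 1 tick 2 v(1, 2): E4 above D4
  -> R3 @ bar 1 tick 3 v(1, 2): E4 above D4
  -> R2 @ bar 2 tick 0 v(2, 3): D4/F4 m3 -> D5/D5 P1 similar
  -> R2 @ bar 3 tick 0 v(1, 3): D4/D5 P8 -> A4/E5 P5 similar
  -> R4 @ bar 3 tick 0 v(0, 2): C4/B4 M7 untreated
  -> R1 @ bar 4 tick 0 v(1, 3): A4/E5 P5 -> E4/B4 P5 similar
  -> R2 @ bar 4 tick 0 v(0, 2): C4/B4 M7 -> G3/G4 P8 similar
  -> R8 @ bar 4 tick 0 v(0, 2): penult P8 not 3rd/6th
  -> R1 @ bar 5 tick 0 v(1, 3): E4/B4 P5 -> F4/C5 P5 similar
  -> R6 @ bar 5 tick 3 v(0, 2): closes on M3

(0, 0, R5, (0, 2))
(1, 0, R3, (1, 2))
(1, 0, R4, (0, 3))
(1, 1, R3, (1, 2))
(1, 2, R3, (1, 2))
(1, 3, R3, (1, 2))
(2, 0, R2, (2, 3))
(3, 0, R2, (1, 3))
(3, 0, R4, (0, 2))
(4, 0, R1, (1, 3))
(4, 0, R2, (0, 2))
(4, 0, R8, (0, 2))
(5, 0, R1, (1, 3))
(5, 3, R6, (0, 2))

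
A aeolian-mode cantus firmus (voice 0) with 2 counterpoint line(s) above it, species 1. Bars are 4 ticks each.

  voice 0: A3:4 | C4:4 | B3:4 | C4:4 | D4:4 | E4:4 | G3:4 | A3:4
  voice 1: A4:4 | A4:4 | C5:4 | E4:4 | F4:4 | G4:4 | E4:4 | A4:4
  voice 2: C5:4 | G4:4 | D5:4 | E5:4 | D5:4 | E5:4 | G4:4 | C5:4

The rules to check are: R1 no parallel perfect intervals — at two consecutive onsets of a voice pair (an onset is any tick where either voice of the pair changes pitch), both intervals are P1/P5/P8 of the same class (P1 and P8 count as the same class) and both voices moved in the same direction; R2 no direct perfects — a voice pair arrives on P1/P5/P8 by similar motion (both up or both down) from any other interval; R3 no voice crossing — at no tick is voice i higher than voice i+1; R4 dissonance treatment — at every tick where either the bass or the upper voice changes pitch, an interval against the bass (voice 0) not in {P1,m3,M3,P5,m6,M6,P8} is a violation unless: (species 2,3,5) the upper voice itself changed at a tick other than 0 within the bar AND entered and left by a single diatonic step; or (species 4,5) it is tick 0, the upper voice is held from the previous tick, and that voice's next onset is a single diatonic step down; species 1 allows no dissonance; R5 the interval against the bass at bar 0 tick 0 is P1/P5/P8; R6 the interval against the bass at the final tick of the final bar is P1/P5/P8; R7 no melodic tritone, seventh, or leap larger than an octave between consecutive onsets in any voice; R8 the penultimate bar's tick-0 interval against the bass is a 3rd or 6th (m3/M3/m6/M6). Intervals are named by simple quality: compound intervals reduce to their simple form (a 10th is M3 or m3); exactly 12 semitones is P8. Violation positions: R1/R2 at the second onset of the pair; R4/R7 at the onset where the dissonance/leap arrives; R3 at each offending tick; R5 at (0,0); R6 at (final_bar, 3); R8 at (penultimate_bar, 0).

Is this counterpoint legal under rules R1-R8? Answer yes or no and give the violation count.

No (11 violations)

bar 0: v0=A3 v1=A4 v2=C5 (m3)
bar 1: v0=C4 v1=A4 v2=G4 (P5)
bar 2: v0=B3 v1=C5 v2=D5 (m3)
bar 3: v0=C4 v1=E4 v2=E5 (M3)
bar 4: v0=D4 v1=F4 v2=D5 (P8)
bar 5: v0=E4 v1=G4 v2=E5 (P8)
bar 6: v0=G3 v1=E4 v2=G4 (P8)
bar 7: v0=A3 v1=A4 v2=C5 (m3)
  R5 @ bar0.0: opens on m3
  R3 @ bar1.0: A4 above G4
  R3 @ bar1.1: A4 above G4
  R3 @ bar1.2: A4 above G4
  R3 @ bar1.3: A4 above G4
  R4 @ bar2.0: B3/C5 m2 untreated
  R1 @ bar5.0: D4/D5 P8 -> E4/E5 P8 similar
  R1 @ bar6.0: E4/E5 P8 -> G3/G4 P8 similar
  R8 @ bar6.0: penult P8 not 3rd/6th
  R2 @ bar7.0: G3/E4 M6 -> A3/A4 P8 similar
  R6 @ bar7.3: closes on m3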